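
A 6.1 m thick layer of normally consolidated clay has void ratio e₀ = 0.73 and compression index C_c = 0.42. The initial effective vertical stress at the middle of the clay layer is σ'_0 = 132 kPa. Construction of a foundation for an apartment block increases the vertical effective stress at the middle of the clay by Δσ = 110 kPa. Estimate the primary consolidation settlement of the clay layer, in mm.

Final effective stress: σ'_f = σ'_0 + Δσ = 132 + 110 = 242 kPa.
Normally consolidated clay, so the full stress increment lies on the virgin compression line:
S_c = C_c·H/(1+e₀)·log₁₀(σ'_f/σ'_0) = 0.42×6.1/(1+0.73)×log₁₀(242/132)
    = 1.4809 × 0.26324 = 0.3898 m

S_c ≈ 390 mm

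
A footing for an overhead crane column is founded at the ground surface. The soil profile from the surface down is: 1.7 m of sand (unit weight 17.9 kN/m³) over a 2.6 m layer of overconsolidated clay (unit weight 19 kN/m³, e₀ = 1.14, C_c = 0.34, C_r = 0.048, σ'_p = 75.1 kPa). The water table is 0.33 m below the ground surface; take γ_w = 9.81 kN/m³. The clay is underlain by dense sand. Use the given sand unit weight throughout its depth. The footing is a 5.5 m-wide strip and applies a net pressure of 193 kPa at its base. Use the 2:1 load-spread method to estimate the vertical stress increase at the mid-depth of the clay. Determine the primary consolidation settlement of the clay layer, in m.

S_c ≈ 0.153 m

Mid-depth of clay below the ground surface: z = 1.7 + 2.6/2 = 3 m.
Total vertical stress at mid-clay: σ_v = 17.9×1.7 + 19×1.3 = 55.13 kPa.
Pore pressure: u = 9.81×(3 − 0.33) = 26.193 kPa.
Initial effective stress: σ'_0 = σ_v − u = 55.13 − 26.193 = 28.937 kPa.
Stress increase at mid-clay by the 2:1 spreading method:
Δσ = qB/(B+z) = 193×5.5/(5.5+3) = 124.88 kPa
Final effective stress: σ'_f = 28.937 + 124.88 = 153.82 kPa.
σ'_f = 153.82 > σ'_p = 75.1 kPa, so the stress path crosses the preconsolidation pressure — recompression up to σ'_p, then virgin compression beyond:
S_c = H/(1+e₀)·[C_r·log₁₀(σ'_p/σ'_0) + C_c·log₁₀(σ'_f/σ'_p)]
    = 2.6/2.14 × [0.048×log₁₀(75.1/28.937) + 0.34×log₁₀(153.82/75.1)]
    = 1.215 × [0.019881 + 0.10587] = 0.1528 m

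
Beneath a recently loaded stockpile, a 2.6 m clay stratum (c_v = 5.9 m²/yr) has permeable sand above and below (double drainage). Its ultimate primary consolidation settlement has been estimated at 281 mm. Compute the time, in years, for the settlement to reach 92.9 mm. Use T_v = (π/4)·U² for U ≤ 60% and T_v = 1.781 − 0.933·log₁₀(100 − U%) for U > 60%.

Drainage path length: H_d = H/2 = 1.3 m (double drainage).
U = S(t)/S_ult = 92.9/281 = 0.3306.
U ≤ 60%: T_v = (π/4)·U² = (π/4)×0.3306² = 0.085844.
t = T_v·H_d²/c_v = 0.085844×1.3²/5.9 = 0.02459 years.

t ≈ 0.0246 years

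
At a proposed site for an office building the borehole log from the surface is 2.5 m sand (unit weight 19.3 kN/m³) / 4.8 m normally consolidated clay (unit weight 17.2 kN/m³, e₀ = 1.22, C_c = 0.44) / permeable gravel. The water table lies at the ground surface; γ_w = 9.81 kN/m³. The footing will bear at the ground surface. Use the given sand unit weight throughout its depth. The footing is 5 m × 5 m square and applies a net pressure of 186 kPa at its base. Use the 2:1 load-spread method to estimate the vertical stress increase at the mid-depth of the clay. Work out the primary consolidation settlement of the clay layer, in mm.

S_c ≈ 315 mm

Mid-depth of clay below the ground surface: z = 2.5 + 4.8/2 = 4.9 m.
Total vertical stress at mid-clay: σ_v = 19.3×2.5 + 17.2×2.4 = 89.53 kPa.
Pore pressure: u = 9.81×(4.9 − 0) = 48.069 kPa.
Initial effective stress: σ'_0 = σ_v − u = 89.53 − 48.069 = 41.461 kPa.
Stress increase at mid-clay by the 2:1 spreading method:
Δσ = qBL/((B+z)(L+z)) = 186×5×5/((5+4.9)(5+4.9)) = 47.444 kPa
Final effective stress: σ'_f = σ'_0 + Δσ = 41.461 + 47.444 = 88.905 kPa.
Normally consolidated clay, so the full stress increment lies on the virgin compression line:
S_c = C_c·H/(1+e₀)·log₁₀(σ'_f/σ'_0) = 0.44×4.8/(1+1.22)×log₁₀(88.905/41.461)
    = 0.95135 × 0.33129 = 0.3152 m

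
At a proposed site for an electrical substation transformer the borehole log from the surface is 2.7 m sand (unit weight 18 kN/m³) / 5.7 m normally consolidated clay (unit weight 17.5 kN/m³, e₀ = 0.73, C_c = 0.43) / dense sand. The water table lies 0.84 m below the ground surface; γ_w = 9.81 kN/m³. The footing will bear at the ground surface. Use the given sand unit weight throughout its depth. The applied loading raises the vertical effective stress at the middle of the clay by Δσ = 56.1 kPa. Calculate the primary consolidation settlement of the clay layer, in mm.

S_c ≈ 449 mm

Mid-depth of clay below the ground surface: z = 2.7 + 5.7/2 = 5.55 m.
Total vertical stress at mid-clay: σ_v = 18×2.7 + 17.5×2.85 = 98.475 kPa.
Pore pressure: u = 9.81×(5.55 − 0.84) = 46.205 kPa.
Initial effective stress: σ'_0 = σ_v − u = 98.475 − 46.205 = 52.27 kPa.
Final effective stress: σ'_f = σ'_0 + Δσ = 52.27 + 56.1 = 108.37 kPa.
Normally consolidated clay, so the full stress increment lies on the virgin compression line:
S_c = C_c·H/(1+e₀)·log₁₀(σ'_f/σ'_0) = 0.43×5.7/(1+0.73)×log₁₀(108.37/52.27)
    = 1.4168 × 0.31666 = 0.4486 m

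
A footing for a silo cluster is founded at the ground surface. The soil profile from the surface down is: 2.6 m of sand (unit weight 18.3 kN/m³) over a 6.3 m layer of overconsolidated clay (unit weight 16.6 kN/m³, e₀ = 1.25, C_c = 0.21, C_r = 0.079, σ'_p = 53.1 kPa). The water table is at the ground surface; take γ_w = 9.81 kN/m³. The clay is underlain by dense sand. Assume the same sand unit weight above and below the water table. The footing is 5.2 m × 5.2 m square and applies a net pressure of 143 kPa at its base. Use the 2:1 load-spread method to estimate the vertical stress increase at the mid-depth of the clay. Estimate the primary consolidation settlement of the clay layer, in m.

Mid-depth of clay below the ground surface: z = 2.6 + 6.3/2 = 5.75 m.
Total vertical stress at mid-clay: σ_v = 18.3×2.6 + 16.6×3.15 = 99.87 kPa.
Pore pressure: u = 9.81×(5.75 − 0) = 56.408 kPa.
Initial effective stress: σ'_0 = σ_v − u = 99.87 − 56.408 = 43.462 kPa.
Stress increase at mid-clay by the 2:1 spreading method:
Δσ = qBL/((B+z)(L+z)) = 143×5.2×5.2/((5.2+5.75)(5.2+5.75)) = 32.249 kPa
Final effective stress: σ'_f = 43.462 + 32.249 = 75.711 kPa.
σ'_f = 75.711 > σ'_p = 53.1 kPa, so the stress path crosses the preconsolidation pressure — recompression up to σ'_p, then virgin compression beyond:
S_c = H/(1+e₀)·[C_r·log₁₀(σ'_p/σ'_0) + C_c·log₁₀(σ'_f/σ'_p)]
    = 6.3/2.25 × [0.079×log₁₀(53.1/43.462) + 0.21×log₁₀(75.711/53.1)]
    = 2.8 × [0.0068718 + 0.032354] = 0.1098 m

S_c ≈ 0.11 m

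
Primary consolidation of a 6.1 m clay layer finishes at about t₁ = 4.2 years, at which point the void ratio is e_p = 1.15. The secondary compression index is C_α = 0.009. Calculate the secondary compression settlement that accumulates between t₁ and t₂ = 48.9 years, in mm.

Secondary compression: S_s = C_α·H/(1+e_p)·log₁₀(t₂/t₁)
S_s = 0.009×6.1/(1+1.15)×log₁₀(48.9/4.2)
    = 0.02553 × 1.066 = 0.02722 m

S_s ≈ 27.2 mm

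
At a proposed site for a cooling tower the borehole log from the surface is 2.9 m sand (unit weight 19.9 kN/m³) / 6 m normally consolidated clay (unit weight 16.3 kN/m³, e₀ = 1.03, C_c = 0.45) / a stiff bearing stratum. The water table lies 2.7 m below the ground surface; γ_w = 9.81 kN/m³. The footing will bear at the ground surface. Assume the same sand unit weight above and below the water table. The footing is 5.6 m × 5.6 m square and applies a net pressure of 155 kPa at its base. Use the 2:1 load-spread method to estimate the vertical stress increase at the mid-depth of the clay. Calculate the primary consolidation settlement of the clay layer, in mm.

Mid-depth of clay below the ground surface: z = 2.9 + 6/2 = 5.9 m.
Total vertical stress at mid-clay: σ_v = 19.9×2.9 + 16.3×3 = 106.61 kPa.
Pore pressure: u = 9.81×(5.9 − 2.7) = 31.392 kPa.
Initial effective stress: σ'_0 = σ_v − u = 106.61 − 31.392 = 75.218 kPa.
Stress increase at mid-clay by the 2:1 spreading method:
Δσ = qBL/((B+z)(L+z)) = 155×5.6×5.6/((5.6+5.9)(5.6+5.9)) = 36.755 kPa
Final effective stress: σ'_f = σ'_0 + Δσ = 75.218 + 36.755 = 111.97 kPa.
Normally consolidated clay, so the full stress increment lies on the virgin compression line:
S_c = C_c·H/(1+e₀)·log₁₀(σ'_f/σ'_0) = 0.45×6/(1+1.03)×log₁₀(111.97/75.218)
    = 1.33 × 0.17278 = 0.2298 m

S_c ≈ 230 mm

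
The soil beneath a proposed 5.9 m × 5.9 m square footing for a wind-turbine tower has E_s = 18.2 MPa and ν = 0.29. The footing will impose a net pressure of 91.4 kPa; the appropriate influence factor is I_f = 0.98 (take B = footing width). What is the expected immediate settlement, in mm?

S_e ≈ 26.6 mm

Immediate (elastic) settlement: S_e = q·B·(1−ν²)/E_s · I_f.
E_s = 18.2 MPa = 18200 kPa.
S_e = 91.4 × 5.9 × (1 − 0.29²) / 18200 × 0.98
    = 91.4 × 5.9 × 0.9159 / 18200 × 0.98
    = 0.0266 m = 26.6 mm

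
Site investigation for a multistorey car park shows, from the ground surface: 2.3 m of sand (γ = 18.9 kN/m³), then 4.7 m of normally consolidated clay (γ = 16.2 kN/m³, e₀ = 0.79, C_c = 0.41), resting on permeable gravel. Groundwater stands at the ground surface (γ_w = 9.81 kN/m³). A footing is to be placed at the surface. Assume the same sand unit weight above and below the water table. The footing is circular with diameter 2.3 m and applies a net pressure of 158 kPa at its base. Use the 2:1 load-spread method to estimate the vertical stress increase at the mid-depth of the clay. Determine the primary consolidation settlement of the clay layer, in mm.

Mid-depth of clay below the ground surface: z = 2.3 + 4.7/2 = 4.65 m.
Total vertical stress at mid-clay: σ_v = 18.9×2.3 + 16.2×2.35 = 81.54 kPa.
Pore pressure: u = 9.81×(4.65 − 0) = 45.617 kPa.
Initial effective stress: σ'_0 = σ_v − u = 81.54 − 45.617 = 35.923 kPa.
Stress increase at mid-clay by the 2:1 spreading method:
Δσ ≈ qD²/(D+z)² = 158×2.3²/(2.3+4.65)² = 17.304 kPa
Final effective stress: σ'_f = σ'_0 + Δσ = 35.923 + 17.304 = 53.227 kPa.
Normally consolidated clay, so the full stress increment lies on the virgin compression line:
S_c = C_c·H/(1+e₀)·log₁₀(σ'_f/σ'_0) = 0.41×4.7/(1+0.79)×log₁₀(53.227/35.923)
    = 1.0765 × 0.17076 = 0.1838 m

S_c ≈ 184 mm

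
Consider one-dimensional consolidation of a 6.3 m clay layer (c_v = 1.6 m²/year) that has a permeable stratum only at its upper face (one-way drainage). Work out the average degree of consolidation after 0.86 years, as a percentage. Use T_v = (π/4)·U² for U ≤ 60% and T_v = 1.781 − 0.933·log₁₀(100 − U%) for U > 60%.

Drainage path length: H_d = H = 6.3 m (single drainage).
T_v = c_v·t/H_d² = 1.6×0.86/6.3² = 0.034669.
T_v = 0.034669 corresponds to the U ≤ 60% branch:
U = √(4T_v/π) = 0.2101

U ≈ 21 %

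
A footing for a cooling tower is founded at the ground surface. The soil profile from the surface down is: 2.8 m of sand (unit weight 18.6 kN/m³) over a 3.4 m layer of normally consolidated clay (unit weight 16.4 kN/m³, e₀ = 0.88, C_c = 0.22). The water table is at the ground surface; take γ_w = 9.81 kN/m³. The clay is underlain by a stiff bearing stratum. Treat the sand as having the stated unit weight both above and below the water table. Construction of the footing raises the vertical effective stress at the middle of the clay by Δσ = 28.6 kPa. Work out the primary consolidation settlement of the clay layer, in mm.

S_c ≈ 101 mm

Mid-depth of clay below the ground surface: z = 2.8 + 3.4/2 = 4.5 m.
Total vertical stress at mid-clay: σ_v = 18.6×2.8 + 16.4×1.7 = 79.96 kPa.
Pore pressure: u = 9.81×(4.5 − 0) = 44.145 kPa.
Initial effective stress: σ'_0 = σ_v − u = 79.96 − 44.145 = 35.815 kPa.
Final effective stress: σ'_f = σ'_0 + Δσ = 35.815 + 28.6 = 64.415 kPa.
Normally consolidated clay, so the full stress increment lies on the virgin compression line:
S_c = C_c·H/(1+e₀)·log₁₀(σ'_f/σ'_0) = 0.22×3.4/(1+0.88)×log₁₀(64.415/35.815)
    = 0.39787 × 0.25492 = 0.1014 m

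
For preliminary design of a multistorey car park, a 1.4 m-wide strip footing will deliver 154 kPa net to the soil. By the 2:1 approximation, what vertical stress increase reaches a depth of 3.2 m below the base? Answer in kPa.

Δσ_z ≈ 46.9 kPa

By the 2:1 method the load spreads at 1 horizontal : 2 vertical, so at depth z the loaded area has grown by z in each plan dimension:
Δσ = qB/(B+z) = 154×1.4/(1.4+3.2) = 46.87 kPa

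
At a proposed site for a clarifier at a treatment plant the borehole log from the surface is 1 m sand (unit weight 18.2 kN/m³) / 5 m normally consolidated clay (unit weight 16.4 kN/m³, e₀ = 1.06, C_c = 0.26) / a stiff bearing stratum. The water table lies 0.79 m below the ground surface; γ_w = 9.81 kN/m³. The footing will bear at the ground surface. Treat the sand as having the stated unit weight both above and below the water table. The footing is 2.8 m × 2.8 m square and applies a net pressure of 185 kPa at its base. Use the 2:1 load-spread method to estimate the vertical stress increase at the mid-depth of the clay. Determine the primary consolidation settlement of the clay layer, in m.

Mid-depth of clay below the ground surface: z = 1 + 5/2 = 3.5 m.
Total vertical stress at mid-clay: σ_v = 18.2×1 + 16.4×2.5 = 59.2 kPa.
Pore pressure: u = 9.81×(3.5 − 0.79) = 26.585 kPa.
Initial effective stress: σ'_0 = σ_v − u = 59.2 − 26.585 = 32.615 kPa.
Stress increase at mid-clay by the 2:1 spreading method:
Δσ = qBL/((B+z)(L+z)) = 185×2.8×2.8/((2.8+3.5)(2.8+3.5)) = 36.543 kPa
Final effective stress: σ'_f = σ'_0 + Δσ = 32.615 + 36.543 = 69.158 kPa.
Normally consolidated clay, so the full stress increment lies on the virgin compression line:
S_c = C_c·H/(1+e₀)·log₁₀(σ'_f/σ'_0) = 0.26×5/(1+1.06)×log₁₀(69.158/32.615)
    = 0.63107 × 0.32643 = 0.206 m

S_c ≈ 0.206 m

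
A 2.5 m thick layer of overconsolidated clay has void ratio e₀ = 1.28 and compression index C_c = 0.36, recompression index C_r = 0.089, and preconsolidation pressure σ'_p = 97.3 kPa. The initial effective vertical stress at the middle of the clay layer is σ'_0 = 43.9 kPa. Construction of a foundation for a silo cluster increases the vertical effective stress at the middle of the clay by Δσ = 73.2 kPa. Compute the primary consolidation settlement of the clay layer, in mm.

S_c ≈ 65.5 mm

Final effective stress: σ'_f = 43.9 + 73.2 = 117.1 kPa.
σ'_f = 117.1 > σ'_p = 97.3 kPa, so the stress path crosses the preconsolidation pressure — recompression up to σ'_p, then virgin compression beyond:
S_c = H/(1+e₀)·[C_r·log₁₀(σ'_p/σ'_0) + C_c·log₁₀(σ'_f/σ'_p)]
    = 2.5/2.28 × [0.089×log₁₀(97.3/43.9) + 0.36×log₁₀(117.1/97.3)]
    = 1.0965 × [0.030763 + 0.02896] = 0.06549 m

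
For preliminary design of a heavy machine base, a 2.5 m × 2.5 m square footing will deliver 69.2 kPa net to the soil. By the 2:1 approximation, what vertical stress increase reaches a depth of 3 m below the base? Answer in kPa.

Δσ_z ≈ 14.3 kPa

By the 2:1 method the load spreads at 1 horizontal : 2 vertical, so at depth z the loaded area has grown by z in each plan dimension:
Δσ = qBL/((B+z)(L+z)) = 69.2×2.5×2.5/((2.5+3)(2.5+3)) = 14.298 kPa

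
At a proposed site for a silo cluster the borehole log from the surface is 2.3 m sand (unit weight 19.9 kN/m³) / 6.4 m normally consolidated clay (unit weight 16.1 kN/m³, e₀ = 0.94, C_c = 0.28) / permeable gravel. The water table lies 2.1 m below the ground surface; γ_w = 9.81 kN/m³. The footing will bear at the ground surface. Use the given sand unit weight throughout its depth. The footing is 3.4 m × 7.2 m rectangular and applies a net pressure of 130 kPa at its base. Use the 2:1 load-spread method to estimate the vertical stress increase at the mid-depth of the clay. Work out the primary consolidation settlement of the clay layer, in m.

Mid-depth of clay below the ground surface: z = 2.3 + 6.4/2 = 5.5 m.
Total vertical stress at mid-clay: σ_v = 19.9×2.3 + 16.1×3.2 = 97.29 kPa.
Pore pressure: u = 9.81×(5.5 − 2.1) = 33.354 kPa.
Initial effective stress: σ'_0 = σ_v − u = 97.29 − 33.354 = 63.936 kPa.
Stress increase at mid-clay by the 2:1 spreading method:
Δσ = qBL/((B+z)(L+z)) = 130×3.4×7.2/((3.4+5.5)(7.2+5.5)) = 28.155 kPa
Final effective stress: σ'_f = σ'_0 + Δσ = 63.936 + 28.155 = 92.091 kPa.
Normally consolidated clay, so the full stress increment lies on the virgin compression line:
S_c = C_c·H/(1+e₀)·log₁₀(σ'_f/σ'_0) = 0.28×6.4/(1+0.94)×log₁₀(92.091/63.936)
    = 0.92371 × 0.15847 = 0.1464 m

S_c ≈ 0.146 m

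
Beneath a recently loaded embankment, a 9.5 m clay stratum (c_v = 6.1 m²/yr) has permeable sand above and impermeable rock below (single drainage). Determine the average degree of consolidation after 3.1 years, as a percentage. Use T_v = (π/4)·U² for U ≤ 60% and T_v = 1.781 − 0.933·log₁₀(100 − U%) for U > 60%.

Drainage path length: H_d = H = 9.5 m (single drainage).
T_v = c_v·t/H_d² = 6.1×3.1/9.5² = 0.20953.
T_v = 0.20953 corresponds to the U ≤ 60% branch:
U = √(4T_v/π) = 0.5165

U ≈ 51.7 %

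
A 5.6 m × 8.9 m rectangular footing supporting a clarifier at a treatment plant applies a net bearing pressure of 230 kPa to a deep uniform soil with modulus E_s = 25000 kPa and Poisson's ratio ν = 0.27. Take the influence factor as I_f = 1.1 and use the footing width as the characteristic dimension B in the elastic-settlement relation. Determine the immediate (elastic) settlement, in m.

S_e ≈ 0.0525 m

Immediate (elastic) settlement: S_e = q·B·(1−ν²)/E_s · I_f.
S_e = 230 × 5.6 × (1 − 0.27²) / 25000 × 1.1
    = 230 × 5.6 × 0.9271 / 25000 × 1.1
    = 0.05254 m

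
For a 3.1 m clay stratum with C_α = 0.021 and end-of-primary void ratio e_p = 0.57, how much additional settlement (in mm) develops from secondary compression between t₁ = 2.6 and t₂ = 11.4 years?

S_s ≈ 26.6 mm

Secondary compression: S_s = C_α·H/(1+e_p)·log₁₀(t₂/t₁)
S_s = 0.021×3.1/(1+0.57)×log₁₀(11.4/2.6)
    = 0.04146 × 0.6419 = 0.02662 m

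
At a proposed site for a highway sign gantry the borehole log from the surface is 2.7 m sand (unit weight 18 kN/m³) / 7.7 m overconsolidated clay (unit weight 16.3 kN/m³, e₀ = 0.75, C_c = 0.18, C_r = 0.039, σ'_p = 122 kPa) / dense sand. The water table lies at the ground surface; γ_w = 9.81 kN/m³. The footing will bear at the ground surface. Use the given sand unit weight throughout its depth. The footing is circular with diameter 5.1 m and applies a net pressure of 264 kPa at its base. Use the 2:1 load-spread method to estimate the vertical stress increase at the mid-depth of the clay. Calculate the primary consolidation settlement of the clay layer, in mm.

Mid-depth of clay below the ground surface: z = 2.7 + 7.7/2 = 6.55 m.
Total vertical stress at mid-clay: σ_v = 18×2.7 + 16.3×3.85 = 111.36 kPa.
Pore pressure: u = 9.81×(6.55 − 0) = 64.255 kPa.
Initial effective stress: σ'_0 = σ_v − u = 111.36 − 64.255 = 47.105 kPa.
Stress increase at mid-clay by the 2:1 spreading method:
Δσ ≈ qD²/(D+z)² = 264×5.1²/(5.1+6.55)² = 50.593 kPa
Final effective stress: σ'_f = 47.105 + 50.593 = 97.698 kPa.
σ'_f = 97.698 ≤ σ'_p = 122 kPa, so the clay remains overconsolidated and only the recompression index applies:
S_c = C_r·H/(1+e₀)·log₁₀(σ'_f/σ'_0) = 0.039×7.7/1.75×log₁₀(97.698/47.105)
    = 0.1716 × 0.31682 = 0.05437 m

S_c ≈ 54.4 mm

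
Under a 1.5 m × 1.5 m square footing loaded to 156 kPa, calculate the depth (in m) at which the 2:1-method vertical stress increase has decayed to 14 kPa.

2:1 spreading — at depth z the loaded area has grown by z in each plan dimension:
qB²/(B+z)² = Δσ_z ⇒ z = B(√(q/Δσ_z) − 1) = 1.5×(√(156/14) − 1) = 3.507 m

z ≈ 3.51 m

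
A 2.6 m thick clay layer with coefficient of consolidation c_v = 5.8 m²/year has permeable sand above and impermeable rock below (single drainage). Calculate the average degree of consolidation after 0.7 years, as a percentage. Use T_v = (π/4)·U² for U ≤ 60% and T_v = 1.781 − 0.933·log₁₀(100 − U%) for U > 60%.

Drainage path length: H_d = H = 2.6 m (single drainage).
T_v = c_v·t/H_d² = 5.8×0.7/2.6² = 0.60059.
T_v = 0.60059 corresponds to the U > 60% branch:
U = 1 − 10^((1.781 − T_v)/0.933)/100 = 0.8158

U ≈ 81.6 %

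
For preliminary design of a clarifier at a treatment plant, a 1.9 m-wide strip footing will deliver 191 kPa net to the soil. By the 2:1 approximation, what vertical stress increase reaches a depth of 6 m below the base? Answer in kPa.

Δσ_z ≈ 45.9 kPa

By the 2:1 method the load spreads at 1 horizontal : 2 vertical, so at depth z the loaded area has grown by z in each plan dimension:
Δσ = qB/(B+z) = 191×1.9/(1.9+6) = 45.937 kPa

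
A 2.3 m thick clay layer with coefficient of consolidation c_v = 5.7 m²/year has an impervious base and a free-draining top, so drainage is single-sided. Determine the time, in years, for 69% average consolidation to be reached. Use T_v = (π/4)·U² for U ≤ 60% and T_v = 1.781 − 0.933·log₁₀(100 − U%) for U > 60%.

Drainage path length: H_d = H = 2.3 m (single drainage).
U > 60%: T_v = 1.781 − 0.933·log₁₀(100 − 69) = 0.38956.
t = T_v·H_d²/c_v = 0.38956×2.3²/5.7 = 0.3615 years.

t ≈ 0.362 years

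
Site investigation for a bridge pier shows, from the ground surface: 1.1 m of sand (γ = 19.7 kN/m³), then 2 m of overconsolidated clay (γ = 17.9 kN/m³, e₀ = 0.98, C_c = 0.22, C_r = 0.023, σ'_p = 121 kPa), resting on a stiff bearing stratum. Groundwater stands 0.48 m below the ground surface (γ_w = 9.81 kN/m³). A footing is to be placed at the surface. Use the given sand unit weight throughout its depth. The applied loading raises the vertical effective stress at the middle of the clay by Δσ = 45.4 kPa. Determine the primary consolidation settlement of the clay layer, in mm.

S_c ≈ 10.8 mm

Mid-depth of clay below the ground surface: z = 1.1 + 2/2 = 2.1 m.
Total vertical stress at mid-clay: σ_v = 19.7×1.1 + 17.9×1 = 39.57 kPa.
Pore pressure: u = 9.81×(2.1 − 0.48) = 15.892 kPa.
Initial effective stress: σ'_0 = σ_v − u = 39.57 − 15.892 = 23.678 kPa.
Final effective stress: σ'_f = 23.678 + 45.4 = 69.078 kPa.
σ'_f = 69.078 ≤ σ'_p = 121 kPa, so the clay remains overconsolidated and only the recompression index applies:
S_c = C_r·H/(1+e₀)·log₁₀(σ'_f/σ'_0) = 0.023×2/1.98×log₁₀(69.078/23.678)
    = 0.023232 × 0.46499 = 0.0108 m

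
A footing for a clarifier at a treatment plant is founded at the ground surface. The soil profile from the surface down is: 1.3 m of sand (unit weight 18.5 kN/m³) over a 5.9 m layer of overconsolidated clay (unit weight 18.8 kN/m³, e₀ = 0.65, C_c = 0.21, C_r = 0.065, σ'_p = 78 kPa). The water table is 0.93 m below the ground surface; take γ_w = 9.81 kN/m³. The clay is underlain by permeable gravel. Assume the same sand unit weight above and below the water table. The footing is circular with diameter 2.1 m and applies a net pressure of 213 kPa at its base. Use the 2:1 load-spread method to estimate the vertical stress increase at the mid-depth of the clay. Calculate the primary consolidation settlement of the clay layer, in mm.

Mid-depth of clay below the ground surface: z = 1.3 + 5.9/2 = 4.25 m.
Total vertical stress at mid-clay: σ_v = 18.5×1.3 + 18.8×2.95 = 79.51 kPa.
Pore pressure: u = 9.81×(4.25 − 0.93) = 32.569 kPa.
Initial effective stress: σ'_0 = σ_v − u = 79.51 − 32.569 = 46.941 kPa.
Stress increase at mid-clay by the 2:1 spreading method:
Δσ ≈ qD²/(D+z)² = 213×2.1²/(2.1+4.25)² = 23.295 kPa
Final effective stress: σ'_f = 46.941 + 23.295 = 70.236 kPa.
σ'_f = 70.236 ≤ σ'_p = 78 kPa, so the clay remains overconsolidated and only the recompression index applies:
S_c = C_r·H/(1+e₀)·log₁₀(σ'_f/σ'_0) = 0.065×5.9/1.65×log₁₀(70.236/46.941)
    = 0.23243 × 0.17501 = 0.04068 m

S_c ≈ 40.7 mm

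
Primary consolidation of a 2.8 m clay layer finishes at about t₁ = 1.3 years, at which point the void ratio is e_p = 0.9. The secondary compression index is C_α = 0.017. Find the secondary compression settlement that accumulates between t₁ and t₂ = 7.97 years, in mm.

S_s ≈ 19.7 mm

Secondary compression: S_s = C_α·H/(1+e_p)·log₁₀(t₂/t₁)
S_s = 0.017×2.8/(1+0.9)×log₁₀(7.97/1.3)
    = 0.02505 × 0.7875 = 0.01973 m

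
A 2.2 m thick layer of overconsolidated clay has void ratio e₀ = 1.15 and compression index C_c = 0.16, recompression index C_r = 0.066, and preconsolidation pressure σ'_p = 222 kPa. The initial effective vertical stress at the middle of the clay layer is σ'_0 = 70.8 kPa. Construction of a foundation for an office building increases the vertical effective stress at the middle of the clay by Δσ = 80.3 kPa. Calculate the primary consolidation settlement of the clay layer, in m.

Final effective stress: σ'_f = 70.8 + 80.3 = 151.1 kPa.
σ'_f = 151.1 ≤ σ'_p = 222 kPa, so the clay remains overconsolidated and only the recompression index applies:
S_c = C_r·H/(1+e₀)·log₁₀(σ'_f/σ'_0) = 0.066×2.2/2.15×log₁₀(151.1/70.8)
    = 0.067538 × 0.32923 = 0.02224 m

S_c ≈ 0.0222 m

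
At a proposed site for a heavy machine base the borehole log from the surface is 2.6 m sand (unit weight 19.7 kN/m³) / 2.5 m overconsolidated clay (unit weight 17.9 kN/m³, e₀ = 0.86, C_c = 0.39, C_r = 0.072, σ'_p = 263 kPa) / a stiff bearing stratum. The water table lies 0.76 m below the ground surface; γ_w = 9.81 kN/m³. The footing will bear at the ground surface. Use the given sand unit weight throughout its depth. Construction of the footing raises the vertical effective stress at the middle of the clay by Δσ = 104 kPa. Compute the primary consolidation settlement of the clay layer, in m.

Mid-depth of clay below the ground surface: z = 2.6 + 2.5/2 = 3.85 m.
Total vertical stress at mid-clay: σ_v = 19.7×2.6 + 17.9×1.25 = 73.595 kPa.
Pore pressure: u = 9.81×(3.85 − 0.76) = 30.313 kPa.
Initial effective stress: σ'_0 = σ_v − u = 73.595 − 30.313 = 43.282 kPa.
Final effective stress: σ'_f = 43.282 + 104 = 147.28 kPa.
σ'_f = 147.28 ≤ σ'_p = 263 kPa, so the clay remains overconsolidated and only the recompression index applies:
S_c = C_r·H/(1+e₀)·log₁₀(σ'_f/σ'_0) = 0.072×2.5/1.86×log₁₀(147.28/43.282)
    = 0.096775 × 0.53184 = 0.05147 m

S_c ≈ 0.0515 m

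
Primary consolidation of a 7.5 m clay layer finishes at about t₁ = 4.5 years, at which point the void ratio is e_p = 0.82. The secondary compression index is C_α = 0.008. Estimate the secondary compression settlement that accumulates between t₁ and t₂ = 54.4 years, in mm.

S_s ≈ 35.7 mm

Secondary compression: S_s = C_α·H/(1+e_p)·log₁₀(t₂/t₁)
S_s = 0.008×7.5/(1+0.82)×log₁₀(54.4/4.5)
    = 0.03297 × 1.082 = 0.03568 m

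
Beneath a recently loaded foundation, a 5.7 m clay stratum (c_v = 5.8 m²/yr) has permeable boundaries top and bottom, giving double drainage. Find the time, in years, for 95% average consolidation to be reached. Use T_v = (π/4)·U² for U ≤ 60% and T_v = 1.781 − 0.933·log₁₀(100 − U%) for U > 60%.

t ≈ 1.58 years

Drainage path length: H_d = H/2 = 2.85 m (double drainage).
U > 60%: T_v = 1.781 − 0.933·log₁₀(100 − 95) = 1.1289.
t = T_v·H_d²/c_v = 1.1289×2.85²/5.8 = 1.581 years.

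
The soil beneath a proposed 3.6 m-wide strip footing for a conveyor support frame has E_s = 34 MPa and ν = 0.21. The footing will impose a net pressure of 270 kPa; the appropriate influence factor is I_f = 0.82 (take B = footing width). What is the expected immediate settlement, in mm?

Immediate (elastic) settlement: S_e = q·B·(1−ν²)/E_s · I_f.
E_s = 34 MPa = 34000 kPa.
S_e = 270 × 3.6 × (1 − 0.21²) / 34000 × 0.82
    = 270 × 3.6 × 0.9559 / 34000 × 0.82
    = 0.02241 m = 22.41 mm

S_e ≈ 22.4 mm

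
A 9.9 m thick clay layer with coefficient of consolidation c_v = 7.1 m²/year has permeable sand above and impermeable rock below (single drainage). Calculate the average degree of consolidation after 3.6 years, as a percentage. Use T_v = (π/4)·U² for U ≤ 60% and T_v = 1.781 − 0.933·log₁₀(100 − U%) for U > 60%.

Drainage path length: H_d = H = 9.9 m (single drainage).
T_v = c_v·t/H_d² = 7.1×3.6/9.9² = 0.26079.
T_v = 0.26079 corresponds to the U ≤ 60% branch:
U = √(4T_v/π) = 0.5762

U ≈ 57.6 %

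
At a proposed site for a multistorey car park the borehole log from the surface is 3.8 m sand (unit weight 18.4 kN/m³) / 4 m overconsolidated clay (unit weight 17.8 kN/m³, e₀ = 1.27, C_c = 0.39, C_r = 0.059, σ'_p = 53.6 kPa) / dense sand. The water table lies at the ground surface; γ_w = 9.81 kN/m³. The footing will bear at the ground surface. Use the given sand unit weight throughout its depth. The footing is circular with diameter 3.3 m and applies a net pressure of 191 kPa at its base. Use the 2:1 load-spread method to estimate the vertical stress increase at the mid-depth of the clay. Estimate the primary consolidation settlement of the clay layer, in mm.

S_c ≈ 99.6 mm

Mid-depth of clay below the ground surface: z = 3.8 + 4/2 = 5.8 m.
Total vertical stress at mid-clay: σ_v = 18.4×3.8 + 17.8×2 = 105.52 kPa.
Pore pressure: u = 9.81×(5.8 − 0) = 56.898 kPa.
Initial effective stress: σ'_0 = σ_v − u = 105.52 − 56.898 = 48.622 kPa.
Stress increase at mid-clay by the 2:1 spreading method:
Δσ ≈ qD²/(D+z)² = 191×3.3²/(3.3+5.8)² = 25.118 kPa
Final effective stress: σ'_f = 48.622 + 25.118 = 73.74 kPa.
σ'_f = 73.74 > σ'_p = 53.6 kPa, so the stress path crosses the preconsolidation pressure — recompression up to σ'_p, then virgin compression beyond:
S_c = H/(1+e₀)·[C_r·log₁₀(σ'_p/σ'_0) + C_c·log₁₀(σ'_f/σ'_p)]
    = 4/2.27 × [0.059×log₁₀(53.6/48.622) + 0.39×log₁₀(73.74/53.6)]
    = 1.7621 × [0.0024976 + 0.05403] = 0.09961 m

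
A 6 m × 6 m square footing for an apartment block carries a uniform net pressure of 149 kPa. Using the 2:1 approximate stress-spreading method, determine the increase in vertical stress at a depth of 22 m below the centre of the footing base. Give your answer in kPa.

By the 2:1 method the load spreads at 1 horizontal : 2 vertical, so at depth z the loaded area has grown by z in each plan dimension:
Δσ = qBL/((B+z)(L+z)) = 149×6×6/((6+22)(6+22)) = 6.8418 kPa

Δσ_z ≈ 6.84 kPa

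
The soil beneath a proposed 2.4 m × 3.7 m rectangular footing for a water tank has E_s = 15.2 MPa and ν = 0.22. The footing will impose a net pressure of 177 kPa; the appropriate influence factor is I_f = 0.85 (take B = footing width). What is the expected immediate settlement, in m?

Immediate (elastic) settlement: S_e = q·B·(1−ν²)/E_s · I_f.
E_s = 15.2 MPa = 15200 kPa.
S_e = 177 × 2.4 × (1 − 0.22²) / 15200 × 0.85
    = 177 × 2.4 × 0.9516 / 15200 × 0.85
    = 0.02261 m

S_e ≈ 0.0226 m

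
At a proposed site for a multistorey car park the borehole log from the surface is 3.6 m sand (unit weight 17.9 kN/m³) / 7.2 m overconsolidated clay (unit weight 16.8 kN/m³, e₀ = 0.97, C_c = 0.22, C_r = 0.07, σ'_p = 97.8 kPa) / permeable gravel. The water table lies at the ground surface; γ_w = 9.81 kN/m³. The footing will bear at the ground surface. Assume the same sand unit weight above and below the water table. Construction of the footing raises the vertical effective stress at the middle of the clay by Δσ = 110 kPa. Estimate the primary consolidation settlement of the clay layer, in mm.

Mid-depth of clay below the ground surface: z = 3.6 + 7.2/2 = 7.2 m.
Total vertical stress at mid-clay: σ_v = 17.9×3.6 + 16.8×3.6 = 124.92 kPa.
Pore pressure: u = 9.81×(7.2 − 0) = 70.632 kPa.
Initial effective stress: σ'_0 = σ_v − u = 124.92 − 70.632 = 54.288 kPa.
Final effective stress: σ'_f = 54.288 + 110 = 164.29 kPa.
σ'_f = 164.29 > σ'_p = 97.8 kPa, so the stress path crosses the preconsolidation pressure — recompression up to σ'_p, then virgin compression beyond:
S_c = H/(1+e₀)·[C_r·log₁₀(σ'_p/σ'_0) + C_c·log₁₀(σ'_f/σ'_p)]
    = 7.2/1.97 × [0.07×log₁₀(97.8/54.288) + 0.22×log₁₀(164.29/97.8)]
    = 3.6548 × [0.017894 + 0.04956] = 0.2465 m

S_c ≈ 247 mm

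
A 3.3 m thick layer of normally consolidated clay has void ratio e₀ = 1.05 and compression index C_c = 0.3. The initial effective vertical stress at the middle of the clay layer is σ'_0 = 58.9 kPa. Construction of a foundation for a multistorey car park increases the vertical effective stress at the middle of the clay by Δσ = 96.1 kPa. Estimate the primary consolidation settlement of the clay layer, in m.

Final effective stress: σ'_f = σ'_0 + Δσ = 58.9 + 96.1 = 155 kPa.
Normally consolidated clay, so the full stress increment lies on the virgin compression line:
S_c = C_c·H/(1+e₀)·log₁₀(σ'_f/σ'_0) = 0.3×3.3/(1+1.05)×log₁₀(155/58.9)
    = 0.48293 × 0.42022 = 0.2029 m

S_c ≈ 0.203 m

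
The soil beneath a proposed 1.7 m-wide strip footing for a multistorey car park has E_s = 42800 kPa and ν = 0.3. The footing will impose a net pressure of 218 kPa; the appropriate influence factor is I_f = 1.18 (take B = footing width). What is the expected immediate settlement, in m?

Immediate (elastic) settlement: S_e = q·B·(1−ν²)/E_s · I_f.
S_e = 218 × 1.7 × (1 − 0.3²) / 42800 × 1.18
    = 218 × 1.7 × 0.91 / 42800 × 1.18
    = 0.009298 m

S_e ≈ 0.0093 m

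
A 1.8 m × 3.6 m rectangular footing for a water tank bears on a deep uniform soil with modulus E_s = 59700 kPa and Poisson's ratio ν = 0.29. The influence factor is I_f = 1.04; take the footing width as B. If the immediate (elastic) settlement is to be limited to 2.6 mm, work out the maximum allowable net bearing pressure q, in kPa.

S_e = q·B·(1−ν²)/E_s · I_f  ⇒  q = S_e·E_s / (B·(1−ν²)·I_f).
q = 0.0026 × 59700 / (1.8 × 0.9159 × 1.04) = 90.53 kPa

q ≈ 90.5 kPa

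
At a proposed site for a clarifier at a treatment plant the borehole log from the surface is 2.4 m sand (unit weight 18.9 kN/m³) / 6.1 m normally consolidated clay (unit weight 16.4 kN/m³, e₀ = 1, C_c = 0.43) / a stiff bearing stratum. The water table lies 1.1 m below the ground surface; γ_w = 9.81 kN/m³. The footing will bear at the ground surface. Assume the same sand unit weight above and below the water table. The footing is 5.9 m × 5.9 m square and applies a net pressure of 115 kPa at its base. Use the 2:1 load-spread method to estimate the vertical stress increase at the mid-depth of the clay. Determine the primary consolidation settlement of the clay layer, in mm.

Mid-depth of clay below the ground surface: z = 2.4 + 6.1/2 = 5.45 m.
Total vertical stress at mid-clay: σ_v = 18.9×2.4 + 16.4×3.05 = 95.38 kPa.
Pore pressure: u = 9.81×(5.45 − 1.1) = 42.673 kPa.
Initial effective stress: σ'_0 = σ_v − u = 95.38 − 42.673 = 52.707 kPa.
Stress increase at mid-clay by the 2:1 spreading method:
Δσ = qBL/((B+z)(L+z)) = 115×5.9×5.9/((5.9+5.45)(5.9+5.45)) = 31.075 kPa
Final effective stress: σ'_f = σ'_0 + Δσ = 52.707 + 31.075 = 83.782 kPa.
Normally consolidated clay, so the full stress increment lies on the virgin compression line:
S_c = C_c·H/(1+e₀)·log₁₀(σ'_f/σ'_0) = 0.43×6.1/(1+1)×log₁₀(83.782/52.707)
    = 1.3115 × 0.20128 = 0.264 m

S_c ≈ 264 mm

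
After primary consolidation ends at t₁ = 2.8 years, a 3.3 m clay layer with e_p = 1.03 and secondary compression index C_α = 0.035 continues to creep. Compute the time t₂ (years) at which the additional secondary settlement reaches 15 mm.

S_s = C_α·H/(1+e_p)·log₁₀(t₂/t₁) ⇒ log₁₀(t₂/t₁) = S_s·(1+e_p)/(C_α·H).
log₁₀(t₂/t₁) = 0.015 × (1+1.03) / (0.035×3.3) = 0.2636
t₂ = t₁ × 10^0.2636 = 2.8 × 1.835 = 5.138 years

t₂ ≈ 5.14 years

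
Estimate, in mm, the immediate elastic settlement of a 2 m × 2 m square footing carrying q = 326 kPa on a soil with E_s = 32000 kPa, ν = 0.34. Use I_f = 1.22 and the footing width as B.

S_e ≈ 22 mm

Immediate (elastic) settlement: S_e = q·B·(1−ν²)/E_s · I_f.
S_e = 326 × 2 × (1 − 0.34²) / 32000 × 1.22
    = 326 × 2 × 0.8844 / 32000 × 1.22
    = 0.02198 m = 21.98 mm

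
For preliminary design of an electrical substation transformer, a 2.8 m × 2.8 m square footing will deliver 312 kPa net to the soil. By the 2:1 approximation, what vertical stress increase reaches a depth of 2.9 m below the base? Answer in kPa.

By the 2:1 method the load spreads at 1 horizontal : 2 vertical, so at depth z the loaded area has grown by z in each plan dimension:
Δσ = qBL/((B+z)(L+z)) = 312×2.8×2.8/((2.8+2.9)(2.8+2.9)) = 75.287 kPa

Δσ_z ≈ 75.3 kPa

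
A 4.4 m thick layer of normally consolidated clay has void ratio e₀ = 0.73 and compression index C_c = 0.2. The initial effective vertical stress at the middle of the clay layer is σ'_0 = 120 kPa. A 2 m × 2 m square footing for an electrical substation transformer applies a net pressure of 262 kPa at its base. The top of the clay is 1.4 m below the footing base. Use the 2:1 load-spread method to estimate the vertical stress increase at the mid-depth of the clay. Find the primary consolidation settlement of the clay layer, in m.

S_c ≈ 0.0543 m

Mid-depth of clay below the footing base: z = 1.4 + 4.4/2 = 3.6 m.
Stress increase at mid-clay by the 2:1 spreading method:
Δσ = qBL/((B+z)(L+z)) = 262×2×2/((2+3.6)(2+3.6)) = 33.418 kPa
Final effective stress: σ'_f = σ'_0 + Δσ = 120 + 33.418 = 153.42 kPa.
Normally consolidated clay, so the full stress increment lies on the virgin compression line:
S_c = C_c·H/(1+e₀)·log₁₀(σ'_f/σ'_0) = 0.2×4.4/(1+0.73)×log₁₀(153.42/120)
    = 0.50867 × 0.1067 = 0.05428 m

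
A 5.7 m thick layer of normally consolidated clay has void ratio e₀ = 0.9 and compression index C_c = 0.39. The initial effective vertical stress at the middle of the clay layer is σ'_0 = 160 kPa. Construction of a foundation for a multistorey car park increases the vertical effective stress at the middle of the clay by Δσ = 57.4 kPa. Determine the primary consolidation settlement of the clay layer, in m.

S_c ≈ 0.156 m

Final effective stress: σ'_f = σ'_0 + Δσ = 160 + 57.4 = 217.4 kPa.
Normally consolidated clay, so the full stress increment lies on the virgin compression line:
S_c = C_c·H/(1+e₀)·log₁₀(σ'_f/σ'_0) = 0.39×5.7/(1+0.9)×log₁₀(217.4/160)
    = 1.17 × 0.13314 = 0.1558 m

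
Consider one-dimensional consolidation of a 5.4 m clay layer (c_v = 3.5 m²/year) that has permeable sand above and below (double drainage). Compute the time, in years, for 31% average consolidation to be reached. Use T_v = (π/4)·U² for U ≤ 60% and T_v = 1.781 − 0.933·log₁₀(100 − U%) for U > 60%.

Drainage path length: H_d = H/2 = 2.7 m (double drainage).
U ≤ 60%: T_v = (π/4)·U² = (π/4)×0.31² = 0.075477.
t = T_v·H_d²/c_v = 0.075477×2.7²/3.5 = 0.1572 years.

t ≈ 0.157 years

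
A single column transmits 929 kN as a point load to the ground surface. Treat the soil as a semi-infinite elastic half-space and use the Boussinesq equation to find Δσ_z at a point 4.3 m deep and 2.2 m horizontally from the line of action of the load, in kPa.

Δσ_z ≈ 13.4 kPa

Boussinesq vertical stress below a point load on an elastic half-space:
Δσ_z = 3P/(2πz²) · [1 + (r/z)²]^(−5/2)
r/z = 2.2/4.3 = 0.51163; [1+(r/z)²]^(−5/2) = 0.55918.
Δσ_z = 3×929/(2π×4.3²) × 0.55918 = 23.989 × 0.55918 = 13.41 kPa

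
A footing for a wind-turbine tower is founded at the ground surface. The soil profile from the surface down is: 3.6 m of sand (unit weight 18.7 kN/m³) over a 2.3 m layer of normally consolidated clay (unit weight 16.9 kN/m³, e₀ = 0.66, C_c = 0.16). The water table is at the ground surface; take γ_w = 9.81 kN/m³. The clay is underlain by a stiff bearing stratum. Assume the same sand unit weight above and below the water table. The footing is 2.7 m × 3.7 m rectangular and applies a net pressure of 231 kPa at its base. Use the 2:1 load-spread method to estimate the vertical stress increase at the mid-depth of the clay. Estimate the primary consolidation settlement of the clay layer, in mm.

S_c ≈ 62.4 mm

Mid-depth of clay below the ground surface: z = 3.6 + 2.3/2 = 4.75 m.
Total vertical stress at mid-clay: σ_v = 18.7×3.6 + 16.9×1.15 = 86.755 kPa.
Pore pressure: u = 9.81×(4.75 − 0) = 46.598 kPa.
Initial effective stress: σ'_0 = σ_v − u = 86.755 − 46.598 = 40.157 kPa.
Stress increase at mid-clay by the 2:1 spreading method:
Δσ = qBL/((B+z)(L+z)) = 231×2.7×3.7/((2.7+4.75)(3.7+4.75)) = 36.658 kPa
Final effective stress: σ'_f = σ'_0 + Δσ = 40.157 + 36.658 = 76.815 kPa.
Normally consolidated clay, so the full stress increment lies on the virgin compression line:
S_c = C_c·H/(1+e₀)·log₁₀(σ'_f/σ'_0) = 0.16×2.3/(1+0.66)×log₁₀(76.815/40.157)
    = 0.22169 × 0.28168 = 0.06245 m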